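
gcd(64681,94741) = 1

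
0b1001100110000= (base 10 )4912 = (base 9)6657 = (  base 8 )11460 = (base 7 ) 20215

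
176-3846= - 3670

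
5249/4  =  1312+1/4 =1312.25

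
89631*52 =4660812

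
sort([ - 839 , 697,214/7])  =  [  -  839, 214/7 , 697 ] 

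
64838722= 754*85993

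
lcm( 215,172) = 860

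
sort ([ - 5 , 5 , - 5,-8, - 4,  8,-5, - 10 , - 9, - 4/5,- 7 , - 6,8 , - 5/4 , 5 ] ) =[ - 10, - 9, - 8 , - 7,  -  6 , - 5, - 5, - 5 , - 4, - 5/4, - 4/5,5, 5, 8 , 8 ] 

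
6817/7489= 6817/7489=0.91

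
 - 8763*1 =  - 8763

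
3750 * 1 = 3750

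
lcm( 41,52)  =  2132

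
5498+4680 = 10178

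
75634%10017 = 5515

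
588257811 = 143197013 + 445060798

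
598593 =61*9813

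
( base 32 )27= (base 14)51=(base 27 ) 2H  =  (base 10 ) 71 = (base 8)107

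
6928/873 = 7 + 817/873 = 7.94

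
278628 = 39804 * 7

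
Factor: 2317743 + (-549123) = 2^2*3^1*5^1 * 7^1 * 4211^1= 1768620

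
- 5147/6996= -5147/6996   =  -0.74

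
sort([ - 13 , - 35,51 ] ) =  [ - 35, - 13,51] 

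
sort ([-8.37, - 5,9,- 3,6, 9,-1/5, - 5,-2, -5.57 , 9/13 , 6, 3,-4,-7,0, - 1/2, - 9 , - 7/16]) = [ - 9, - 8.37, - 7, - 5.57, - 5,  -  5, - 4, - 3, - 2,-1/2,-7/16, - 1/5, 0,9/13,3, 6,6,  9, 9]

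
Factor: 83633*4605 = 385129965 = 3^1*5^1 * 11^1*307^1*7603^1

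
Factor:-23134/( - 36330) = 3^( -1)*5^ ( - 1)*7^( - 1 )*43^1 * 173^(-1 )*269^1= 11567/18165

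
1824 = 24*76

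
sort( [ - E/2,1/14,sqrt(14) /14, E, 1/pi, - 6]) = [  -  6, - E/2, 1/14,  sqrt (14 ) /14, 1/pi, E] 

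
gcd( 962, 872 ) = 2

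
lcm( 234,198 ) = 2574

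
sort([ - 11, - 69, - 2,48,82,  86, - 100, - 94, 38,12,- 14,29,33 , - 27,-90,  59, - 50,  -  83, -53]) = [ - 100, - 94, - 90, - 83, - 69, - 53  , - 50,-27, -14, - 11, - 2,12,29,33, 38,48,59,82, 86]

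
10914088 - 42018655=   -  31104567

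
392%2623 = 392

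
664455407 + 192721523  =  857176930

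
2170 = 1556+614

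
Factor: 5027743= 7^2*102607^1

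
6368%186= 44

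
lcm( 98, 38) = 1862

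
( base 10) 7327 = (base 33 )6O1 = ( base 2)1110010011111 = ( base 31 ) 7JB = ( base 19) 115C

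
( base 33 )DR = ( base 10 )456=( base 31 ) em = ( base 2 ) 111001000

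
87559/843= 87559/843=103.87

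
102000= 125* 816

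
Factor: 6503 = 7^1*929^1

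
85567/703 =85567/703 = 121.72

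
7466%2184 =914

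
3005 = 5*601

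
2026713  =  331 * 6123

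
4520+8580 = 13100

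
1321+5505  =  6826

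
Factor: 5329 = 73^2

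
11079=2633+8446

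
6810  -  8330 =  - 1520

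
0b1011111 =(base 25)3k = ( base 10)95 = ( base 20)4F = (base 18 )55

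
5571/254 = 5571/254  =  21.93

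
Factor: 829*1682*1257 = 1752733146=   2^1*3^1*29^2*419^1*829^1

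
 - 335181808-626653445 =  - 961835253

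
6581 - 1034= 5547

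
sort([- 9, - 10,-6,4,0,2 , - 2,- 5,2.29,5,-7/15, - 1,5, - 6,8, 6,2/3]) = [-10,  -  9,-6 , - 6,-5, - 2, - 1 ,- 7/15,0, 2/3 , 2,2.29,4, 5,5,6,8]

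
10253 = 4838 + 5415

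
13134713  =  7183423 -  - 5951290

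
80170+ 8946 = 89116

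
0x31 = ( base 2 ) 110001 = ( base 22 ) 25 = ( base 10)49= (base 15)34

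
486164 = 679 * 716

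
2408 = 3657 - 1249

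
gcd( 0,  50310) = 50310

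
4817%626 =435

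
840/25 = 33+ 3/5 = 33.60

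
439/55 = 7 + 54/55 = 7.98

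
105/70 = 1 + 1/2= 1.50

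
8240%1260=680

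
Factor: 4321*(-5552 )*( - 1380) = 33106464960  =  2^6*3^1*5^1*23^1*29^1*149^1*347^1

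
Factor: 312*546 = 2^4*3^2*7^1*13^2  =  170352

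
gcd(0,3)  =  3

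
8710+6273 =14983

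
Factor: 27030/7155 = 2^1* 3^( - 2 )*17^1 = 34/9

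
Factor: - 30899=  - 11^1*53^2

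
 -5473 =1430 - 6903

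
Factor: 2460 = 2^2*3^1*5^1*41^1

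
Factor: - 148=- 2^2*37^1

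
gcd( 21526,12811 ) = 1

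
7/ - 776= -7/776 = - 0.01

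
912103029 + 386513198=1298616227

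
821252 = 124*6623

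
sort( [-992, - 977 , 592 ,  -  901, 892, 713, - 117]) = [ - 992 , - 977,- 901,-117, 592,713,  892 ] 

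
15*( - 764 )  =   - 11460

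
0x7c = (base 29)48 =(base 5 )444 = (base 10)124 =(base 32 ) 3s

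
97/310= 97/310 =0.31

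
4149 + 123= 4272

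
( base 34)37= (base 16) 6d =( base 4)1231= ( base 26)45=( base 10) 109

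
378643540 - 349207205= 29436335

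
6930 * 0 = 0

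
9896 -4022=5874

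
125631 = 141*891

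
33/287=33/287 = 0.11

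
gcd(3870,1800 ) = 90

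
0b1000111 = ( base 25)2l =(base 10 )71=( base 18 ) 3h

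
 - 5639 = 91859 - 97498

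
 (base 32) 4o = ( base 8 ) 230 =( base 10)152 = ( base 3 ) 12122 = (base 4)2120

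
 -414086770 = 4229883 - 418316653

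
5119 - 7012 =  - 1893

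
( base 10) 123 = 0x7B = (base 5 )443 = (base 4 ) 1323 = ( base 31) 3U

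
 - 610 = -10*61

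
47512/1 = 47512 = 47512.00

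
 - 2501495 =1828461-4329956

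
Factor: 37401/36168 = 91/88 = 2^ ( - 3) * 7^1*11^( - 1 )*13^1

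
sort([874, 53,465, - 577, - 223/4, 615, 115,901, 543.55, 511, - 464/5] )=[ - 577, - 464/5, - 223/4,53,  115 , 465,511, 543.55, 615, 874, 901]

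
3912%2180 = 1732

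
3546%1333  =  880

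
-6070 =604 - 6674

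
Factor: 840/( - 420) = -2^1=- 2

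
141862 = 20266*7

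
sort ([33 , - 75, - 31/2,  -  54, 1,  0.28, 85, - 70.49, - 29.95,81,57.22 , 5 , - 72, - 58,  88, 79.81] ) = [ - 75, - 72, - 70.49, - 58, - 54 , - 29.95, - 31/2, 0.28, 1, 5,33, 57.22, 79.81,81, 85, 88 ]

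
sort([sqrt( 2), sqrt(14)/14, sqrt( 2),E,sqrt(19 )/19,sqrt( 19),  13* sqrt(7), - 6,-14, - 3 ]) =[ - 14, - 6, - 3, sqrt( 19)/19,sqrt( 14)/14,sqrt ( 2) , sqrt( 2 ),E , sqrt( 19) , 13*sqrt( 7 )]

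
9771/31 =315 + 6/31 =315.19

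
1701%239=28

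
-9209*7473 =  - 68818857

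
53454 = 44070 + 9384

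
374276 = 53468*7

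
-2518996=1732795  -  4251791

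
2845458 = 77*36954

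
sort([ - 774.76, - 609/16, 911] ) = [ - 774.76, - 609/16, 911]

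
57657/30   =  1921 + 9/10 = 1921.90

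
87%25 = 12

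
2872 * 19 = 54568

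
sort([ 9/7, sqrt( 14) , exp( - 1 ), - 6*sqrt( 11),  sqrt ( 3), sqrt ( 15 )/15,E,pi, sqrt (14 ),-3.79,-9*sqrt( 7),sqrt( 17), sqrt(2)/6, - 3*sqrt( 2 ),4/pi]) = [-9*sqrt(7 ), - 6*sqrt(11), - 3*sqrt(2), - 3.79,sqrt( 2 )/6, sqrt(15)/15,exp( - 1),4/pi, 9/7, sqrt( 3), E,pi,sqrt(14 ),sqrt(14),sqrt( 17)] 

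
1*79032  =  79032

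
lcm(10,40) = 40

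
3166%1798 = 1368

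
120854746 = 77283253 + 43571493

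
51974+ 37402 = 89376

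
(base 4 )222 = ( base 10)42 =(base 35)17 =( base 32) 1a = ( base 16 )2A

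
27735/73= 27735/73 = 379.93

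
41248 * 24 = 989952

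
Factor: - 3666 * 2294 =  - 8409804= - 2^2*3^1 * 13^1 * 31^1*37^1*47^1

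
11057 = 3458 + 7599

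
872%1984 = 872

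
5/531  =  5/531 = 0.01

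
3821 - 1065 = 2756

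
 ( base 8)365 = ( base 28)8l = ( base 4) 3311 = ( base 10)245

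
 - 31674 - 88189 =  - 119863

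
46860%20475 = 5910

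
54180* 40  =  2167200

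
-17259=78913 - 96172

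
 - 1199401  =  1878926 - 3078327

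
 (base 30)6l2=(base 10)6032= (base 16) 1790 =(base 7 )23405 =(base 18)10b2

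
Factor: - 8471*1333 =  - 31^1*43^2  *197^1 = - 11291843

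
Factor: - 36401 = - 89^1*409^1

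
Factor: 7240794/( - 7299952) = -2^(-3)* 3^1*19^(  -  1) * 31^1*37^( - 1 )*59^(- 1 ) * 3539^1 = - 329127/331816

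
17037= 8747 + 8290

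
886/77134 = 443/38567 = 0.01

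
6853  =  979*7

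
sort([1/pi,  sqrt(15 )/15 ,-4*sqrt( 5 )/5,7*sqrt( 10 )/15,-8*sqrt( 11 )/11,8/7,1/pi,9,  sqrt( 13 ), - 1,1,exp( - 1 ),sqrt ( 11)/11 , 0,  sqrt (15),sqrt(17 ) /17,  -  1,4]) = [ - 8*sqrt( 11 )/11, - 4 * sqrt( 5) /5, - 1, - 1, 0, sqrt( 17)/17, sqrt(15) /15,sqrt(11)/11,1/pi, 1/pi,exp( - 1), 1,8/7, 7*sqrt( 10)/15, sqrt( 13) , sqrt ( 15) , 4,  9]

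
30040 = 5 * 6008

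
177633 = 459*387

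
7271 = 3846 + 3425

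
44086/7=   6298 =6298.00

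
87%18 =15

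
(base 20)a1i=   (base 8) 7706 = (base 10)4038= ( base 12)2406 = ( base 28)546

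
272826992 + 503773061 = 776600053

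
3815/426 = 3815/426 = 8.96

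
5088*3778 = 19222464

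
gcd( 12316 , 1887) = 1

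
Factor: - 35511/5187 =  -13^( - 1)*89^1 = - 89/13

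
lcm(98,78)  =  3822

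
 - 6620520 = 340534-6961054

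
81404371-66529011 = 14875360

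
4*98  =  392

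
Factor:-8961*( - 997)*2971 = 26543261607 = 3^1*29^1*103^1*997^1*2971^1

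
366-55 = 311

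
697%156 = 73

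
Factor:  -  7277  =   - 19^1*383^1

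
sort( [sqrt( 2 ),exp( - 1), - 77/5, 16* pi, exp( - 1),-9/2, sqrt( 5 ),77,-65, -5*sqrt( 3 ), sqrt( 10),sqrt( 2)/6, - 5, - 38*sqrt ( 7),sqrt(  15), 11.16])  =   [  -  38 *sqrt(7), - 65, - 77/5, - 5*sqrt( 3),-5, - 9/2 , sqrt(2)/6 , exp(-1), exp( - 1 ), sqrt( 2),sqrt(5), sqrt ( 10 ), sqrt( 15),11.16, 16*  pi, 77 ]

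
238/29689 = 238/29689 = 0.01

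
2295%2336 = 2295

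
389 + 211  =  600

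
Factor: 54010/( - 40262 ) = - 5^1 * 11^1*41^( - 1 )= -55/41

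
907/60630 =907/60630 = 0.01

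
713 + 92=805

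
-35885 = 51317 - 87202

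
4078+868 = 4946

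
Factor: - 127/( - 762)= 2^(-1)*3^( - 1) = 1/6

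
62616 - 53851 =8765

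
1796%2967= 1796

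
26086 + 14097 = 40183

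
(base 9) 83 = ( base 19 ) 3i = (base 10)75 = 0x4b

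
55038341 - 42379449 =12658892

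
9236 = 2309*4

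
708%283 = 142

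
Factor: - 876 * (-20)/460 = 876/23= 2^2*3^1*23^ ( - 1)*73^1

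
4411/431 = 4411/431   =  10.23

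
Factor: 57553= 67^1*859^1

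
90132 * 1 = 90132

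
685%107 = 43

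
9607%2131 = 1083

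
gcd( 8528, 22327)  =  1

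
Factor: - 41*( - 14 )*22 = 12628 = 2^2*7^1 *11^1*41^1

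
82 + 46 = 128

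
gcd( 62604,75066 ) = 6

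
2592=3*864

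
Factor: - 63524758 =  - 2^1 * 11^2*23^1*101^1*113^1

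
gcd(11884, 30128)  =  4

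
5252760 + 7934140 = 13186900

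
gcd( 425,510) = 85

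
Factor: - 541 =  - 541^1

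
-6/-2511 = 2/837 = 0.00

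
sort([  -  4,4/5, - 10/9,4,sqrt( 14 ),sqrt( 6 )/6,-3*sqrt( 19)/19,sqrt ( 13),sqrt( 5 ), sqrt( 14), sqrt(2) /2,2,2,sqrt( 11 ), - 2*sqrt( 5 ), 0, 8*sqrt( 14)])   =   [-2*sqrt(5) , - 4, - 10/9, - 3*sqrt( 19 ) /19,0,sqrt(6 ) /6,sqrt( 2)/2, 4/5, 2, 2, sqrt( 5 ),sqrt( 11),  sqrt( 13),sqrt( 14),sqrt (14),4 , 8*sqrt(14 )]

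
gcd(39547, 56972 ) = 1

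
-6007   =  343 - 6350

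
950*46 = 43700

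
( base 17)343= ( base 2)1110101010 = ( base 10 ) 938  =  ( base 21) 22e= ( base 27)17k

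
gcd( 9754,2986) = 2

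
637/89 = 7 + 14/89 = 7.16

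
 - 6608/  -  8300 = 1652/2075 = 0.80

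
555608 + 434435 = 990043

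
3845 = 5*769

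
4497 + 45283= 49780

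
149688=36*4158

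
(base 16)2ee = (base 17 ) 2a2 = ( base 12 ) 526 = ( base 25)150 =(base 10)750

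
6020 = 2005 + 4015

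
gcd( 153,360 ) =9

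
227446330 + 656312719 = 883759049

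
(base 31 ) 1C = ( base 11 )3A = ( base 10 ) 43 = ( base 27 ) 1G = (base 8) 53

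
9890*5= 49450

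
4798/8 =599 + 3/4 = 599.75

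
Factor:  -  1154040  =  -2^3*3^1 * 5^1*59^1*163^1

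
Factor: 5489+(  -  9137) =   -  3648 = - 2^6*3^1*19^1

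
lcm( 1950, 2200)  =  85800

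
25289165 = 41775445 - 16486280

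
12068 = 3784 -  - 8284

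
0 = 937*0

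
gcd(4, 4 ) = 4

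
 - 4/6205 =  - 4/6205= - 0.00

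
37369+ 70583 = 107952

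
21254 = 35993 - 14739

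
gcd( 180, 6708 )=12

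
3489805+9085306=12575111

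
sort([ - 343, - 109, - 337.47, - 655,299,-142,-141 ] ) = [ - 655,  -  343, - 337.47,  -  142,  -  141,- 109,299 ] 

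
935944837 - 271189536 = 664755301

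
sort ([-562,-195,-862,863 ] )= [-862,-562, - 195, 863]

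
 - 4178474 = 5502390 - 9680864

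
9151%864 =511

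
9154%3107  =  2940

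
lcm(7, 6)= 42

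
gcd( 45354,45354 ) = 45354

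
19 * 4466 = 84854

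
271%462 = 271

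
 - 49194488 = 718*(  -  68516)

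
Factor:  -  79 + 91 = 12 = 2^2 * 3^1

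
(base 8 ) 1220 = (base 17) 24A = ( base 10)656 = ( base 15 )2DB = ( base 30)LQ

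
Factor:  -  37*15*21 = - 3^2*5^1*7^1*37^1 = - 11655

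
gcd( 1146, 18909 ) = 573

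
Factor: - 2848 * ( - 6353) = 2^5*89^1*6353^1=18093344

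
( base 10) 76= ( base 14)56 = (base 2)1001100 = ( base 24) 34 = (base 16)4C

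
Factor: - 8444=-2^2 * 2111^1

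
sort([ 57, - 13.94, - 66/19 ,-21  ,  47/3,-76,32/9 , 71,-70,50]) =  [ - 76, - 70,-21,-13.94,-66/19,32/9, 47/3 , 50, 57,71] 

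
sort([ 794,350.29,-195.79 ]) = [ - 195.79,350.29, 794] 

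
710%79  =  78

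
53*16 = 848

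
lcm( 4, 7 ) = 28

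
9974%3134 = 572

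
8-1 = 7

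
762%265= 232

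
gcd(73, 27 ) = 1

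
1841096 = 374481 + 1466615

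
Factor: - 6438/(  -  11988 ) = 29/54 = 2^( - 1)*3^(-3 ) * 29^1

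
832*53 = 44096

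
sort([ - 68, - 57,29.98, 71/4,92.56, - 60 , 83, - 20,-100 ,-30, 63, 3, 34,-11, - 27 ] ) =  [-100,  -  68 ,-60, - 57,  -  30, - 27,-20,-11, 3, 71/4 , 29.98, 34, 63,  83,92.56 ]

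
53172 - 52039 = 1133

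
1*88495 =88495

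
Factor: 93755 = 5^1*17^1*1103^1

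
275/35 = 55/7  =  7.86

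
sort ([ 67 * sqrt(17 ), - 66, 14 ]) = [-66,14, 67*sqrt(17 )]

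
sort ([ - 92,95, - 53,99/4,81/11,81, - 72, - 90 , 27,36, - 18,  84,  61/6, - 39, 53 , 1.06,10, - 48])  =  [ -92 , - 90, - 72, - 53 , - 48, - 39, - 18, 1.06,81/11,10, 61/6,99/4 , 27,36 , 53,  81,  84,95] 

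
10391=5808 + 4583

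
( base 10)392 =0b110001000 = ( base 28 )e0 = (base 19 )11C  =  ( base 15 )1B2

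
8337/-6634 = -8337/6634 = - 1.26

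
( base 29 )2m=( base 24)38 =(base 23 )3B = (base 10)80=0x50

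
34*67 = 2278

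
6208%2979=250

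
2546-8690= - 6144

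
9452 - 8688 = 764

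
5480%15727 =5480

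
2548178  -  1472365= 1075813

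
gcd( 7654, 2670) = 178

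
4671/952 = 4671/952 =4.91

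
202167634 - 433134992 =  - 230967358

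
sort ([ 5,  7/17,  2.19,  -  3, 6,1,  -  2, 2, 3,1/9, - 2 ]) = [ - 3, - 2 , -2,1/9,7/17,1, 2,2.19, 3,  5, 6 ]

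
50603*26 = 1315678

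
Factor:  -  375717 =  - 3^1*17^1 * 53^1*139^1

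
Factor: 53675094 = 2^1 * 3^1*11^1*43^1*  18913^1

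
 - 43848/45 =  - 975 + 3/5 = -974.40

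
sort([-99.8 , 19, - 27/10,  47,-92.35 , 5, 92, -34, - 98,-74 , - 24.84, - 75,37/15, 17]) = [ - 99.8, - 98, - 92.35, - 75, -74,-34, - 24.84 ,-27/10, 37/15, 5, 17, 19, 47,92 ] 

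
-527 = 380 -907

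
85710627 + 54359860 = 140070487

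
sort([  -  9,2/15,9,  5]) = [ - 9,2/15, 5,9]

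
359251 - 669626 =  - 310375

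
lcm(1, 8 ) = 8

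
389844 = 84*4641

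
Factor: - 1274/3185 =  - 2^1 * 5^(- 1)=-  2/5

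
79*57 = 4503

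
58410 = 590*99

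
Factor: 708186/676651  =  2^1*3^1*131^1*751^( - 1) = 786/751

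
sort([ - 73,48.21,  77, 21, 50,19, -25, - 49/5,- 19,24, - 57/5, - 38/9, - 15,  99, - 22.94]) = [  -  73,  -  25 , - 22.94, - 19, - 15 , - 57/5, - 49/5 , - 38/9,19 , 21,24, 48.21,50, 77, 99]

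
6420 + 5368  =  11788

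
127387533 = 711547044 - 584159511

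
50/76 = 25/38= 0.66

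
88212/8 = 22053/2 = 11026.50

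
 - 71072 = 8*( - 8884)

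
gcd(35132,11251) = 1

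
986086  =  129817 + 856269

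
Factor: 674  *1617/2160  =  2^(-3)*3^(-2)*5^( - 1)*7^2*11^1*337^1 =181643/360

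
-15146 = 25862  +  - 41008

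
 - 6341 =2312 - 8653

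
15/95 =3/19 = 0.16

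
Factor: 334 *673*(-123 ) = - 2^1 * 3^1*41^1*167^1 *673^1 = -27648186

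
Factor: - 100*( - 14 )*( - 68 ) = - 2^5*5^2*7^1*17^1 = -95200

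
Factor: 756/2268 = 3^( - 1) = 1/3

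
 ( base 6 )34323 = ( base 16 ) 130b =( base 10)4875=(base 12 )29a3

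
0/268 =0 = 0.00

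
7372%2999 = 1374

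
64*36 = 2304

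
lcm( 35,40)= 280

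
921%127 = 32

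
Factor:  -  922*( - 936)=862992=2^4*3^2 * 13^1 * 461^1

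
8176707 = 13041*627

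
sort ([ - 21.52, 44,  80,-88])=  [ - 88 , - 21.52, 44,80]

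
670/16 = 41 + 7/8 = 41.88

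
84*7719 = 648396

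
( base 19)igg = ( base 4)1222202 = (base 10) 6818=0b1101010100010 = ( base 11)5139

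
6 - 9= -3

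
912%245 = 177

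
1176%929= 247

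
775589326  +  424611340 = 1200200666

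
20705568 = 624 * 33182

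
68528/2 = 34264 = 34264.00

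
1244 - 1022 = 222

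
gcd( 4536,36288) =4536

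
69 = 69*1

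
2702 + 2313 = 5015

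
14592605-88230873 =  - 73638268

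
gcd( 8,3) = 1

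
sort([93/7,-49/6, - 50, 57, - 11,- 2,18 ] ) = [-50, - 11 ,- 49/6, - 2,93/7, 18, 57] 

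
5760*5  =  28800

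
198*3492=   691416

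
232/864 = 29/108= 0.27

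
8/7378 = 4/3689 = 0.00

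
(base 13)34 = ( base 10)43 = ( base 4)223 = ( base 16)2b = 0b101011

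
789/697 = 789/697 =1.13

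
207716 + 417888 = 625604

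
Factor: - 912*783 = -2^4* 3^4 * 19^1*29^1 = -714096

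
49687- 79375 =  - 29688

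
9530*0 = 0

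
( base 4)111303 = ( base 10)1395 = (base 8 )2563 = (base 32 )1bj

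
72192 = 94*768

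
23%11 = 1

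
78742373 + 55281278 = 134023651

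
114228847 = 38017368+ 76211479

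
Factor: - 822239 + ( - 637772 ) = - 7^1*17^1 *12269^1   =  - 1460011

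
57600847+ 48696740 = 106297587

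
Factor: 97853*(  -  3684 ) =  - 2^2 * 3^1*7^2 * 307^1 * 1997^1 = -360490452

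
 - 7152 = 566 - 7718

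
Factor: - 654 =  - 2^1*3^1*  109^1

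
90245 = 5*18049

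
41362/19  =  41362/19  =  2176.95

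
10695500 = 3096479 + 7599021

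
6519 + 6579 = 13098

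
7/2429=1/347 = 0.00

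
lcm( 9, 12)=36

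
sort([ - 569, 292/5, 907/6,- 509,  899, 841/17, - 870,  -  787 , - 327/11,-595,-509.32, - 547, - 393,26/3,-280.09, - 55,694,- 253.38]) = [ - 870, - 787, - 595, - 569 , - 547, - 509.32, - 509, - 393, - 280.09, - 253.38 ,-55, - 327/11 , 26/3 , 841/17, 292/5 , 907/6,  694,899]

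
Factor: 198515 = 5^1*39703^1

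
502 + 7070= 7572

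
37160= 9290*4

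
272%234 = 38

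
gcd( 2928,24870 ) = 6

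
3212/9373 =3212/9373  =  0.34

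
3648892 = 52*70171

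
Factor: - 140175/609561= - 175/761   =  - 5^2*7^1*761^( - 1)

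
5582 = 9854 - 4272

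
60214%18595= 4429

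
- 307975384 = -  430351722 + 122376338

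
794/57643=794/57643 = 0.01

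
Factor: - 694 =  - 2^1*347^1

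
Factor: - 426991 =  - 67^1 * 6373^1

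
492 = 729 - 237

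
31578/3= 10526 = 10526.00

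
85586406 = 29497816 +56088590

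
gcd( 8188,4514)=2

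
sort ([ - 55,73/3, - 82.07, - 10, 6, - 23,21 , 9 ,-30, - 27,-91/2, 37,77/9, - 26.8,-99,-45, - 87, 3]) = [-99, - 87, - 82.07, -55, - 91/2,-45, - 30, - 27, - 26.8, - 23, - 10, 3, 6, 77/9,9, 21,73/3,37] 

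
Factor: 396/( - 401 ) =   -  2^2*3^2*11^1*401^( - 1)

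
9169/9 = 9169/9 = 1018.78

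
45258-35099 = 10159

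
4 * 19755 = 79020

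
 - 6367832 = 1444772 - 7812604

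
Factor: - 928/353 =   -  2^5*29^1*353^(  -  1) 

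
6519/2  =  3259 + 1/2=3259.50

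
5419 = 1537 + 3882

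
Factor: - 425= - 5^2 * 17^1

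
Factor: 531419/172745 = 5^(-1)*7^1* 89^1*853^1*34549^( - 1)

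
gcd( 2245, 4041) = 449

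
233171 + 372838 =606009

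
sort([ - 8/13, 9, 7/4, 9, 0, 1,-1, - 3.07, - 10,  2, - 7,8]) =[ - 10,-7, - 3.07, - 1, - 8/13,0 , 1 , 7/4, 2,8,9, 9 ] 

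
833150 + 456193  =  1289343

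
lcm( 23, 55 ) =1265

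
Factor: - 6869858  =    -  2^1*3434929^1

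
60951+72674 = 133625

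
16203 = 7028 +9175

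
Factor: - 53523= - 3^2*19^1*313^1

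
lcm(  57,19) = 57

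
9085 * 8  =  72680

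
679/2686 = 679/2686 = 0.25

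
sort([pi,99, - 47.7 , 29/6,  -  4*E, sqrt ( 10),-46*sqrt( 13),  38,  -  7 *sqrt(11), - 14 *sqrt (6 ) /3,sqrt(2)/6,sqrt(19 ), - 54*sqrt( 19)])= [  -  54*sqrt(19), - 46*sqrt(13) ,-47.7, -7*sqrt(11 ), - 14*sqrt( 6)/3, - 4*E,sqrt(2 )/6,  pi, sqrt(10),  sqrt( 19 ), 29/6,  38,99 ] 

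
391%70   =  41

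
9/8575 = 9/8575=0.00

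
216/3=72 = 72.00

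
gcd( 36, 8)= 4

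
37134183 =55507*669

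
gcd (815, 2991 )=1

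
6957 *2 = 13914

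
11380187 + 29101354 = 40481541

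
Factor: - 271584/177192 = - 164/107 = - 2^2*41^1*107^(-1 )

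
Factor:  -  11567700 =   -  2^2 * 3^2*5^2*12853^1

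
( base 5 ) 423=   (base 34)3b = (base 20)5D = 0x71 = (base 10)113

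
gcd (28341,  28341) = 28341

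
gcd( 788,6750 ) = 2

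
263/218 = 263/218 = 1.21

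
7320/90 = 81+1/3 = 81.33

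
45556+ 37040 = 82596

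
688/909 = 688/909= 0.76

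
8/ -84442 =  - 4/42221 = - 0.00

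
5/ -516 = -1 + 511/516 = -  0.01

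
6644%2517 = 1610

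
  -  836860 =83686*( - 10 ) 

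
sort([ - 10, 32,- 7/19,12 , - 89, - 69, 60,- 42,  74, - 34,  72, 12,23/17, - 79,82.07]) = [-89, - 79, - 69, - 42, -34 ,-10, - 7/19,23/17, 12, 12, 32, 60, 72, 74, 82.07 ] 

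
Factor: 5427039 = 3^1* 73^1 * 24781^1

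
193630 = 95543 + 98087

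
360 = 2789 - 2429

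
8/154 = 4/77 = 0.05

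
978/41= 23 + 35/41 = 23.85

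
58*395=22910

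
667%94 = 9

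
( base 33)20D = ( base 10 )2191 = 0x88f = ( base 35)1RL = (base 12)1327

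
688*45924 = 31595712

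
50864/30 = 1695 +7/15  =  1695.47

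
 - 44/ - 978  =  22/489 = 0.04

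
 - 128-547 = -675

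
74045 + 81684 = 155729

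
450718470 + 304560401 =755278871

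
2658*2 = 5316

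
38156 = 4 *9539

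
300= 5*60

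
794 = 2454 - 1660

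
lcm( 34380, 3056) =137520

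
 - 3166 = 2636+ - 5802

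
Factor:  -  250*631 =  - 2^1*5^3* 631^1= -  157750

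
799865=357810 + 442055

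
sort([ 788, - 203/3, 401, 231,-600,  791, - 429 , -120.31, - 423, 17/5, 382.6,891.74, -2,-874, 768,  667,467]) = [ - 874, - 600,-429, - 423,-120.31, -203/3, - 2, 17/5, 231, 382.6,401, 467,667, 768,  788, 791,  891.74]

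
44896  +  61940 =106836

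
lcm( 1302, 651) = 1302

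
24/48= 1/2 = 0.50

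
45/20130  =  3/1342 = 0.00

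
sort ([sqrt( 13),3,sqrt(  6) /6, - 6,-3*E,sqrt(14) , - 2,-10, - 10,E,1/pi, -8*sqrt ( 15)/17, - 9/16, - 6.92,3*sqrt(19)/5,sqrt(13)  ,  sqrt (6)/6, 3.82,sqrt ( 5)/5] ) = [-10,-10,-3*E, - 6.92, - 6, - 2 , - 8*sqrt( 15 )/17 , - 9/16,1/pi, sqrt( 6)/6,sqrt( 6)/6,sqrt(5 ) /5, 3*sqrt( 19 )/5,  E,3 , sqrt( 13 ),sqrt(13) , sqrt( 14),3.82]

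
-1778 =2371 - 4149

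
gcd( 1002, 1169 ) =167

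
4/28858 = 2/14429 = 0.00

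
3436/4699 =3436/4699 = 0.73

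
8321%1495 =846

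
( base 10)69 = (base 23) 30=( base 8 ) 105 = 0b1000101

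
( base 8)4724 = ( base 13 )11B7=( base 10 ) 2516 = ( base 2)100111010100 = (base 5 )40031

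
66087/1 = 66087  =  66087.00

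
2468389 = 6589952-4121563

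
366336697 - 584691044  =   - 218354347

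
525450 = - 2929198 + 3454648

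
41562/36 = 1154 + 1/2 = 1154.50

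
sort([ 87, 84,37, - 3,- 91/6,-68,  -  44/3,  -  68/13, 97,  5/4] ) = [  -  68,-91/6, - 44/3,-68/13, - 3, 5/4,  37, 84,87,97] 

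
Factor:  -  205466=-2^1 * 19^1*5407^1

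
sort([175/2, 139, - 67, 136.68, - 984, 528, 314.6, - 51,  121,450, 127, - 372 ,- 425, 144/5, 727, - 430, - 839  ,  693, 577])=[  -  984  , - 839,-430, - 425, - 372 ,-67 , - 51, 144/5,175/2, 121,  127, 136.68,139 , 314.6,450, 528,577, 693, 727 ]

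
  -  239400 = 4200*( - 57)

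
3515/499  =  3515/499 = 7.04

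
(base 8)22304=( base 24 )G84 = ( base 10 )9412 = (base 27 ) cog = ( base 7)36304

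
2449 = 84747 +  - 82298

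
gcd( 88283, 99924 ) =1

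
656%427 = 229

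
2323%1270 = 1053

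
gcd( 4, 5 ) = 1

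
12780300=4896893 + 7883407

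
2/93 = 2/93=0.02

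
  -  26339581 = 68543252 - 94882833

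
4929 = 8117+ - 3188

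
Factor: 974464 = 2^7*23^1*331^1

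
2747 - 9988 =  - 7241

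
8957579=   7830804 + 1126775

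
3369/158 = 3369/158  =  21.32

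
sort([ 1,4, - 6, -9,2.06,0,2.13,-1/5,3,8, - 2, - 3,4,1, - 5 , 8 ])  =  [ - 9, - 6, - 5, - 3, - 2, - 1/5,0 , 1, 1,2.06,2.13,3,  4,  4,8,8]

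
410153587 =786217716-376064129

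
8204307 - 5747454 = 2456853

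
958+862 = 1820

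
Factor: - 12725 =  - 5^2*509^1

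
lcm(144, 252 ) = 1008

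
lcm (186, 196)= 18228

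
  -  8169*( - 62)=506478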